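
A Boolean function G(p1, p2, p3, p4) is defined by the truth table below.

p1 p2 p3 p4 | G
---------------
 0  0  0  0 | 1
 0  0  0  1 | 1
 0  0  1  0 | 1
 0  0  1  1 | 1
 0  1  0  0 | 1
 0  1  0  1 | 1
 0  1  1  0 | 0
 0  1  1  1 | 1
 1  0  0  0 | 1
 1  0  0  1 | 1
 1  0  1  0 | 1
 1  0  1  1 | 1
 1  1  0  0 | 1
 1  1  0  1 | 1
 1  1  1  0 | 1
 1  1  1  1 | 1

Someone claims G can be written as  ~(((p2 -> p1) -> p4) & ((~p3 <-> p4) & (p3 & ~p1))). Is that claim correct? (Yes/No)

Yes

Evaluate ~(((p2 -> p1) -> p4) & ((~p3 <-> p4) & (p3 & ~p1))) on each row and compare to G:
  p1=0, p2=0, p3=0, p4=0: formula gives 1, G = 1 ✓
  p1=0, p2=0, p3=0, p4=1: formula gives 1, G = 1 ✓
  p1=0, p2=0, p3=1, p4=0: formula gives 1, G = 1 ✓
  p1=0, p2=0, p3=1, p4=1: formula gives 1, G = 1 ✓
  …and likewise for the remaining 12 rows.
All 16 rows match — the expression computes G exactly.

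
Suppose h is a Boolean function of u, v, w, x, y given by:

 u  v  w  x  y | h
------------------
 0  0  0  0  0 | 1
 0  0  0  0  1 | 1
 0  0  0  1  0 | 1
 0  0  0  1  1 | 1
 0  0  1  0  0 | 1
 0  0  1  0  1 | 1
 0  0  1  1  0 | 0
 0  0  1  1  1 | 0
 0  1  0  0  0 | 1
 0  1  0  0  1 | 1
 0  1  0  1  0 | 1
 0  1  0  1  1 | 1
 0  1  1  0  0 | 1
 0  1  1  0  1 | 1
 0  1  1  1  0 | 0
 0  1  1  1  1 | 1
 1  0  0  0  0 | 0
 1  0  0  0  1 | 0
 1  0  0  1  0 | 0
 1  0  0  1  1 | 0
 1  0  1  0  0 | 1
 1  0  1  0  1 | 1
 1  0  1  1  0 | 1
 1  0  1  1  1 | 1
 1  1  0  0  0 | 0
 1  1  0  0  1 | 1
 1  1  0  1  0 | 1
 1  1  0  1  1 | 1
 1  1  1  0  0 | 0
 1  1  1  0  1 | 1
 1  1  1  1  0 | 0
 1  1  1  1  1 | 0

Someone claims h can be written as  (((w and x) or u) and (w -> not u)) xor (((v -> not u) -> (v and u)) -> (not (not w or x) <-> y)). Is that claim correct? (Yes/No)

No

Evaluate (((w and x) or u) and (w -> not u)) xor (((v -> not u) -> (v and u)) -> (not (not w or x) <-> y)) on each row and compare to h:
  u=0, v=0, w=0, x=0, y=0: formula gives 1, h = 1 ✓
  u=0, v=0, w=0, x=0, y=1: formula gives 1, h = 1 ✓
  u=0, v=0, w=0, x=1, y=0: formula gives 1, h = 1 ✓
  u=0, v=0, w=0, x=1, y=1: formula gives 1, h = 1 ✓
  …
  u=0, v=1, w=1, x=1, y=1: formula gives 0, but h = 1 ✗
A single disagreement suffices: at (0,1,1,1,1) they differ, so the formula does not compute h.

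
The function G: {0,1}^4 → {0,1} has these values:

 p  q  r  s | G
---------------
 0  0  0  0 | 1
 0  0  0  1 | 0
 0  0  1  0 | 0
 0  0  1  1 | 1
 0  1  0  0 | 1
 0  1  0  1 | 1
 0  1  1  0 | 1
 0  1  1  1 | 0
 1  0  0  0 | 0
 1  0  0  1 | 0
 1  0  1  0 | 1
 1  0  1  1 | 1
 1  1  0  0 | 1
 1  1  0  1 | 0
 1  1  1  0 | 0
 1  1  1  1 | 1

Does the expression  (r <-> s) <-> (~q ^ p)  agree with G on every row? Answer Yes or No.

No

Test each input against both G and the formula:
  p=0, q=0, r=0, s=0: formula gives 1, G = 1 ✓
  p=0, q=0, r=0, s=1: formula gives 0, G = 0 ✓
  p=0, q=0, r=1, s=0: formula gives 0, G = 0 ✓
  p=0, q=0, r=1, s=1: formula gives 1, G = 1 ✓
  p=0, q=1, r=0, s=0: formula gives 0, but G = 1 ✗
A single disagreement suffices: at (0,1,0,0) they differ, so the formula does not compute G.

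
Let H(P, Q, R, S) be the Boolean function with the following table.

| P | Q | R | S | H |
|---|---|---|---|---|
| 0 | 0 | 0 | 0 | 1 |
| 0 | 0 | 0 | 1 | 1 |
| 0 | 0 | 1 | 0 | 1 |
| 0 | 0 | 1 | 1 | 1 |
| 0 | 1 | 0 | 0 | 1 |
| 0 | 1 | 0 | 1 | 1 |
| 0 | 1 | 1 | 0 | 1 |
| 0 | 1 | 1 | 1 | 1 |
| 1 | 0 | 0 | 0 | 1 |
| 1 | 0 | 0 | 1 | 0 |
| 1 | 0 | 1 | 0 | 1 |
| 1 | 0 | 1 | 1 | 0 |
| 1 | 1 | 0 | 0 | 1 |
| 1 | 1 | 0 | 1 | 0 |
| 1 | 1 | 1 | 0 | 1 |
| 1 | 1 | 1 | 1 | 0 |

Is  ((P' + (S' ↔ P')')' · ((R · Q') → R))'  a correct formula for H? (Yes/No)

Yes

Evaluate ((P' + (S' ↔ P')')' · ((R · Q') → R))' on each row and compare to H:
  P=0, Q=0, R=0, S=0: formula gives 1, H = 1 ✓
  P=0, Q=0, R=0, S=1: formula gives 1, H = 1 ✓
  P=0, Q=0, R=1, S=0: formula gives 1, H = 1 ✓
  P=0, Q=0, R=1, S=1: formula gives 1, H = 1 ✓
  …and likewise for the remaining 12 rows.
All 16 rows match — the expression computes H exactly.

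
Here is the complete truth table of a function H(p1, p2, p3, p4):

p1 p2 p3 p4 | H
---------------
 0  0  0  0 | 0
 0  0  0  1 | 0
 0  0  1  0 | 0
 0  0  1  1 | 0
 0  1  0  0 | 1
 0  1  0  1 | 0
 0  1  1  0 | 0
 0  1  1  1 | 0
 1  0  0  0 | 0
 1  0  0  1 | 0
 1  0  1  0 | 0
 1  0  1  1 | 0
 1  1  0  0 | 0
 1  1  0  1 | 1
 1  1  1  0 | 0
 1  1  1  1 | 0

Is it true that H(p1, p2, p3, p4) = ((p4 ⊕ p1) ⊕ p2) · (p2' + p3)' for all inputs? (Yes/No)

Yes

Test each input against both H and the formula:
  p1=0, p2=0, p3=0, p4=0: formula gives 0, H = 0 ✓
  p1=0, p2=0, p3=0, p4=1: formula gives 0, H = 0 ✓
  p1=0, p2=0, p3=1, p4=0: formula gives 0, H = 0 ✓
  p1=0, p2=0, p3=1, p4=1: formula gives 0, H = 0 ✓
  …and likewise for the remaining 12 rows.
Every row agrees, so the formula is equivalent.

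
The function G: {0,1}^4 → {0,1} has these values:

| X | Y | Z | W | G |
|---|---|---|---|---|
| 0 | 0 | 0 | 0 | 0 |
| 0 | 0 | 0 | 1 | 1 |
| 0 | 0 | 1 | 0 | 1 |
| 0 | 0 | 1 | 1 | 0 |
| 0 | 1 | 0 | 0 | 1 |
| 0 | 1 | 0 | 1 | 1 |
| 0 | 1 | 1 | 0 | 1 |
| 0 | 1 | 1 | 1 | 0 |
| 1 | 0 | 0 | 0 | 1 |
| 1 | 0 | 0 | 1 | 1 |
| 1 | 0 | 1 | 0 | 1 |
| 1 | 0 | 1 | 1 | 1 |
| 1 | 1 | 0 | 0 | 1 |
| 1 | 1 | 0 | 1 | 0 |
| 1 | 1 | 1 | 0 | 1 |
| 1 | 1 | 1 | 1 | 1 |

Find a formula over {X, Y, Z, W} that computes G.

The 0-rows are (0,0,0,0), (0,0,1,1), (0,1,1,1), (1,1,0,1). Take each as a conjunction (¬X·¬Y·¬Z·¬W, ¬X·¬Y·Z·W, ¬X·Y·Z·W, X·Y·¬Z·W), form their disjunction, and complement — that gives a formula that is 1 everywhere G is.

G(X, Y, Z, W) = ¬((((((¬X ∧ ¬Y) ∧ ¬Z) ∧ ¬W) ∨ (((¬X ∧ ¬Y) ∧ Z) ∧ W)) ∨ (((¬X ∧ Y) ∧ Z) ∧ W)) ∨ (((X ∧ Y) ∧ ¬Z) ∧ W))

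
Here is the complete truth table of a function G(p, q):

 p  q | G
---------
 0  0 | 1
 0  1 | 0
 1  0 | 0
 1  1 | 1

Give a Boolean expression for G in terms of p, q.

The output is 1 exactly when an even number of inputs are 1 — the complement of 2-way XOR.

G(p, q) = ~(p ^ q)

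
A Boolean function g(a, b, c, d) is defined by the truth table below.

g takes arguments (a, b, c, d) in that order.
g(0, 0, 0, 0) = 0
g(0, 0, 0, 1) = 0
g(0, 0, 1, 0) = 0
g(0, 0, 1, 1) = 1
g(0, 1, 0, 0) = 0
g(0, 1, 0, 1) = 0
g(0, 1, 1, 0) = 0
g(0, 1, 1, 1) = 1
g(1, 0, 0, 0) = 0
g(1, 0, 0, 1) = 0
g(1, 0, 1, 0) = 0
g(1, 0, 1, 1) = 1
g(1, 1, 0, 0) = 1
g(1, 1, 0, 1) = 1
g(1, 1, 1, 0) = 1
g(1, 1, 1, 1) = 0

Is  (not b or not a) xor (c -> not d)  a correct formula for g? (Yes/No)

Yes

Test each input against both g and the formula:
  a=0, b=0, c=0, d=0: formula gives 0, g = 0 ✓
  a=0, b=0, c=0, d=1: formula gives 0, g = 0 ✓
  a=0, b=0, c=1, d=0: formula gives 0, g = 0 ✓
  a=0, b=0, c=1, d=1: formula gives 1, g = 1 ✓
  … (the remaining 12 rows also agree.)
All 16 rows match — the expression computes g exactly.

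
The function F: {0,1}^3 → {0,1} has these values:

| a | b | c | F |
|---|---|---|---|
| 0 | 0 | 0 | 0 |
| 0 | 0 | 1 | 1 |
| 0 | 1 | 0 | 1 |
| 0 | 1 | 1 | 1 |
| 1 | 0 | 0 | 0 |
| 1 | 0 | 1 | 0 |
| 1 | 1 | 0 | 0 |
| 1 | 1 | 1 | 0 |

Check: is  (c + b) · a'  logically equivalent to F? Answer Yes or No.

Yes

Check the formula against F row by row:
  a=0, b=0, c=0: formula gives 0, F = 0 ✓
  a=0, b=0, c=1: formula gives 1, F = 1 ✓
  a=0, b=1, c=0: formula gives 1, F = 1 ✓
  a=0, b=1, c=1: formula gives 1, F = 1 ✓
  a=1, b=0, c=0: formula gives 0, F = 0 ✓
  …and likewise for the remaining 3 rows.
Every row agrees, so the formula is equivalent.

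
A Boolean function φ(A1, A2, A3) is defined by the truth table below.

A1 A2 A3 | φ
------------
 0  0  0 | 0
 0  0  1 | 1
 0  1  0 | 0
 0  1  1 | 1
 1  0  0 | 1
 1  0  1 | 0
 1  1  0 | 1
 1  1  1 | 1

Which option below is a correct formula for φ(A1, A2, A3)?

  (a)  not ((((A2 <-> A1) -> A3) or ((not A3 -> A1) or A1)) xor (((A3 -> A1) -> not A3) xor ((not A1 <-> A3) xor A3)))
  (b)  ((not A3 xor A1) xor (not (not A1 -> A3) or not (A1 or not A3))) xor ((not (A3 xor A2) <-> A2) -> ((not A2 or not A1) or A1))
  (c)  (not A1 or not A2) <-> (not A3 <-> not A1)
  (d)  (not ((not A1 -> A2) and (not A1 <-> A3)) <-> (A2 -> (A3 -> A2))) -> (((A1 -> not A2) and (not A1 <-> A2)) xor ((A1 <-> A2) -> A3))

(a): at (0,1,0) it gives 1, but φ = 0 — eliminated.
(b): at (0,0,0) it gives 1, but φ = 0 — eliminated.
(c): at (0,0,0) it gives 1, but φ = 0 — eliminated.
That leaves (d). Evaluating it on every row reproduces the table of φ exactly.

d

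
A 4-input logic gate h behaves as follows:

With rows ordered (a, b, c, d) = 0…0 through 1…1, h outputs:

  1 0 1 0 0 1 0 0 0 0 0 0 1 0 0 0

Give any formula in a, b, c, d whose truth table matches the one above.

The 1-rows are (0,0,0,0), (0,0,1,0), (0,1,0,1), (1,1,0,0). Each contributes one minterm — ¬a·¬b·¬c·¬d; ¬a·¬b·c·¬d; ¬a·b·¬c·d; a·b·¬c·¬d — and their disjunction is a sum-of-products form of h.

h(a, b, c, d) = (((((¬a ∧ ¬b) ∧ ¬c) ∧ ¬d) ∨ (((¬a ∧ ¬b) ∧ c) ∧ ¬d)) ∨ (((¬a ∧ b) ∧ ¬c) ∧ d)) ∨ (((a ∧ b) ∧ ¬c) ∧ ¬d)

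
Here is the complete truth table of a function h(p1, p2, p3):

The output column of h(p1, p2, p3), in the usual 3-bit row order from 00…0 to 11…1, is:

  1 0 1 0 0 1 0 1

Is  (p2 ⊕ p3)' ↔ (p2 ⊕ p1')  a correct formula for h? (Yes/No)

Yes

Check the formula against h row by row:
  p1=0, p2=0, p3=0: formula gives 1, h = 1 ✓
  p1=0, p2=0, p3=1: formula gives 0, h = 0 ✓
  p1=0, p2=1, p3=0: formula gives 1, h = 1 ✓
  p1=0, p2=1, p3=1: formula gives 0, h = 0 ✓
  p1=1, p2=0, p3=0: formula gives 0, h = 0 ✓
  …and likewise for the remaining 3 rows.
All 8 rows match — the expression computes h exactly.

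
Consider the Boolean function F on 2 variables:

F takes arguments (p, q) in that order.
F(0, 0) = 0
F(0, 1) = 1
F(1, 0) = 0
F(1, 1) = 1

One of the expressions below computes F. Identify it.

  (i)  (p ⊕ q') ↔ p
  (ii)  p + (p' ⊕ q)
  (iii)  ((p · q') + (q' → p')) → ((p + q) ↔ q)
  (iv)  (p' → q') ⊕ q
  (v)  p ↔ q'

i

(ii): at (0,0) it gives 1, but F = 0 — eliminated.
(iii): at (0,0) it gives 1, but F = 0 — eliminated.
(iv): at (0,0) it gives 1, but F = 0 — eliminated.
(v): at (1,0) it gives 1, but F = 0 — eliminated.
(i) is the remaining candidate, and it agrees with F on all 4 inputs.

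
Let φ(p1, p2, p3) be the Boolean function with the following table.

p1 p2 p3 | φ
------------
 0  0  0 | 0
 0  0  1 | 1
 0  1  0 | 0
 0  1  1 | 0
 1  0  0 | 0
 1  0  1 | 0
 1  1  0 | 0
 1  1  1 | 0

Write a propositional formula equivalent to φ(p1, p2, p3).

φ(p1, p2, p3) = (~p1 & ~p2) & p3

φ is 1 on exactly one input, (0,0,1), whose minterm is ¬p1·¬p2·p3. So φ is just that conjunction.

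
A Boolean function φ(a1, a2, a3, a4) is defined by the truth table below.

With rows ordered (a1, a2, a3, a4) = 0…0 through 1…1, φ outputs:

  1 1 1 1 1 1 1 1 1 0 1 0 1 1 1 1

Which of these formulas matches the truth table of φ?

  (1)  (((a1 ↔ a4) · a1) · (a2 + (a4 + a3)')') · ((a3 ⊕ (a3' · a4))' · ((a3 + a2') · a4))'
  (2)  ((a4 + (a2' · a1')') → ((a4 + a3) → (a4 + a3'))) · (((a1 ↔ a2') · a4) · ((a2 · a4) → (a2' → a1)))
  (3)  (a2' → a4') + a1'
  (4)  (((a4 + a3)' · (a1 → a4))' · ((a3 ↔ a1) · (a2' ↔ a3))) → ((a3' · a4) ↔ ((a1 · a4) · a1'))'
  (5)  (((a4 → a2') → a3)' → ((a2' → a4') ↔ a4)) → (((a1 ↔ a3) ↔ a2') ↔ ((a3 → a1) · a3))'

(1) fails at (0,0,0,0): the formula yields 0, φ is 1.
(2) fails at (0,0,0,0): the formula yields 0, φ is 1.
(4) fails at (1,0,0,1): the formula yields 1, φ is 0.
(5) fails at (0,0,1,0): the formula yields 0, φ is 1.
That leaves (3). Evaluating it on every row reproduces the table of φ exactly.

3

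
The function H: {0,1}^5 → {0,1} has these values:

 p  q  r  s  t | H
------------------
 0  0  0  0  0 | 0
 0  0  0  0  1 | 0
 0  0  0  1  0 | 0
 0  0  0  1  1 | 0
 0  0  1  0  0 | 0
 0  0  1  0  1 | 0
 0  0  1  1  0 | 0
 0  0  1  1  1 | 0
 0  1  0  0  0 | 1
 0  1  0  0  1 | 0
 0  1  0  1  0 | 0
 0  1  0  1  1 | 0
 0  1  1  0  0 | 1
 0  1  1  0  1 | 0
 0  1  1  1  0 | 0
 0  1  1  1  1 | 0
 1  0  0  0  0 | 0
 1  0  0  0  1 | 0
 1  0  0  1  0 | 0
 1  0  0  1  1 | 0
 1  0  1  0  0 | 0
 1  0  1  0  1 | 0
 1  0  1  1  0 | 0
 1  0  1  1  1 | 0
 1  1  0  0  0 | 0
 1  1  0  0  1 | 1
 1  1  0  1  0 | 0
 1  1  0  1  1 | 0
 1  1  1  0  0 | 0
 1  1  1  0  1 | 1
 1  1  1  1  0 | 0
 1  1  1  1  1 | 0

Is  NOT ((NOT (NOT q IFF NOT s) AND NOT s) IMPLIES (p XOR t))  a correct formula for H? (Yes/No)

Yes

Evaluate NOT ((NOT (NOT q IFF NOT s) AND NOT s) IMPLIES (p XOR t)) on each row and compare to H:
  p=0, q=0, r=0, s=0, t=0: formula gives 0, H = 0 ✓
  p=0, q=0, r=0, s=0, t=1: formula gives 0, H = 0 ✓
  p=0, q=0, r=0, s=1, t=0: formula gives 0, H = 0 ✓
  p=0, q=0, r=0, s=1, t=1: formula gives 0, H = 0 ✓
  …and likewise for the remaining 28 rows.
Every row agrees, so the formula is equivalent.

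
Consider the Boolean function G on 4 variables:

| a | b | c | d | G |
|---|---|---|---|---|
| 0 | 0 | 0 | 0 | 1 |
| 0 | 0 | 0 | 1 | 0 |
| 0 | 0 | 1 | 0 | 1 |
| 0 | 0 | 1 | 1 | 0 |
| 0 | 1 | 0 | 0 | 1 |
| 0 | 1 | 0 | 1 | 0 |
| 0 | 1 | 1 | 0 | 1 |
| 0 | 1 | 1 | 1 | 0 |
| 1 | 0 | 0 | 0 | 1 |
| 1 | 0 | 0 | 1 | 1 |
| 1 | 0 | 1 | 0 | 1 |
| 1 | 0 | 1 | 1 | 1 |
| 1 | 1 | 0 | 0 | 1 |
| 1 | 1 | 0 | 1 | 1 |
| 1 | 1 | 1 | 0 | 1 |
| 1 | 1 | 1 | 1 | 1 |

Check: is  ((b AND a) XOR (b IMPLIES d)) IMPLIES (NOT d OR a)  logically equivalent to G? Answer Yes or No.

Yes

Evaluate ((b AND a) XOR (b IMPLIES d)) IMPLIES (NOT d OR a) on each row and compare to G:
  a=0, b=0, c=0, d=0: formula gives 1, G = 1 ✓
  a=0, b=0, c=0, d=1: formula gives 0, G = 0 ✓
  a=0, b=0, c=1, d=0: formula gives 1, G = 1 ✓
  a=0, b=0, c=1, d=1: formula gives 0, G = 0 ✓
  … (the remaining 12 rows also agree.)
No disagreement on any input; they are logically equivalent.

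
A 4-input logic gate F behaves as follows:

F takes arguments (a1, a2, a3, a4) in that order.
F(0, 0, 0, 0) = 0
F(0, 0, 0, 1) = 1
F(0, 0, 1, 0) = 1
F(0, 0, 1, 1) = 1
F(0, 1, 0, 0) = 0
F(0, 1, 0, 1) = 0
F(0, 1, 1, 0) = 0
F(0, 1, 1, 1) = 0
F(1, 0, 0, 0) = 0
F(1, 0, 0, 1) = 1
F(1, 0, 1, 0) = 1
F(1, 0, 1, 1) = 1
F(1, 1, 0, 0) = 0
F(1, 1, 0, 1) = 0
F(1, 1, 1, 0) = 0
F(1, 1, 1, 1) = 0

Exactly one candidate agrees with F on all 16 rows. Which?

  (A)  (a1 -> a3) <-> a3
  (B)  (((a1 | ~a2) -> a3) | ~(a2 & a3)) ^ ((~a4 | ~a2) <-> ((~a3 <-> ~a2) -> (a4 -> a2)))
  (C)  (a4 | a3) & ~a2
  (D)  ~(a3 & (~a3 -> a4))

C

(A): at (0,0,0,1) it gives 0, but F = 1 — eliminated.
(B): at (0,0,1,0) it gives 0, but F = 1 — eliminated.
(D): at (0,0,0,0) it gives 1, but F = 0 — eliminated.
Only (C) survives; checking it on all 16 rows confirms it matches F.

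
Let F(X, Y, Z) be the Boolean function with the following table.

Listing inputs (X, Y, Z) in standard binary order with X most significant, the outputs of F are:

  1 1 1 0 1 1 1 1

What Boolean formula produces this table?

F is 0 on exactly one input, (0,1,1), whose minterm is ¬X·Y·Z. So F is the negation of that single conjunction.

F(X, Y, Z) = ~((~X & Y) & Z)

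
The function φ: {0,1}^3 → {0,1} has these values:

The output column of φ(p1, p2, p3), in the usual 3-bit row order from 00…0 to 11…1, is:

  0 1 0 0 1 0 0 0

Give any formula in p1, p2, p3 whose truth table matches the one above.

φ=1 on 2 inputs: (0,0,1), (1,0,0). Reading each as a conjunction of literals (¬p1·¬p2·p3, p1·¬p2·¬p3) and taking the OR gives the canonical DNF.

φ(p1, p2, p3) = ((~p1 & ~p2) & p3) | ((p1 & ~p2) & ~p3)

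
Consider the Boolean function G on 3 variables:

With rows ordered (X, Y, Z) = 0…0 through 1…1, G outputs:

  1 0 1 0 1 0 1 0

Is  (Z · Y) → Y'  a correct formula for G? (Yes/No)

No

Check the formula against G row by row:
  X=0, Y=0, Z=0: formula gives 1, G = 1 ✓
  X=0, Y=0, Z=1: formula gives 1, but G = 0 ✗
Row (0,0,1) is a counterexample, so the formula is not equivalent to G.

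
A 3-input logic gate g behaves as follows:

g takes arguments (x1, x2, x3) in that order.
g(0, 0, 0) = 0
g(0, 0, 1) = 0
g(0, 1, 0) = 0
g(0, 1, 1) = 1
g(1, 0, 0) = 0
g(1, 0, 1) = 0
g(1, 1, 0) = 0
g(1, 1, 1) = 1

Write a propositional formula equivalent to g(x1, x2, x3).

The 1-rows are (0,1,1), (1,1,1). Each contributes one minterm — ¬x1·x2·x3; x1·x2·x3 — and their disjunction is a sum-of-products form of g.

g(x1, x2, x3) = ((x1' · x2) · x3) + ((x1 · x2) · x3)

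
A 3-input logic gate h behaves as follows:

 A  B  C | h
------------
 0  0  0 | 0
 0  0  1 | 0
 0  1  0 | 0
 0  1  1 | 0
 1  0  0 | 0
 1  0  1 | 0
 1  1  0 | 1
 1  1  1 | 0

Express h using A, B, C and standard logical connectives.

h(A, B, C) = (A · B) · C'

h is 1 on exactly one input, (1,1,0), whose minterm is A·B·¬C. So h is just that conjunction.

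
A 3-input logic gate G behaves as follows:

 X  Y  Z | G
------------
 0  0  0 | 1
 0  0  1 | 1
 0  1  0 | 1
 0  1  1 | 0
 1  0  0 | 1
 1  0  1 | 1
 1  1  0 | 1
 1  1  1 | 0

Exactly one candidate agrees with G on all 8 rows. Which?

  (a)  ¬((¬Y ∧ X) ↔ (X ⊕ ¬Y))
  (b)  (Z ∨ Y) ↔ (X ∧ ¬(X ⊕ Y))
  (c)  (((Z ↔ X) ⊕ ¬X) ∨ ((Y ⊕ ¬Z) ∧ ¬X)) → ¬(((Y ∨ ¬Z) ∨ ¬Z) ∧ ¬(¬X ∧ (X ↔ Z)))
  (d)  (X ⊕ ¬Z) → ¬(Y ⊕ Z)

(a): at (0,1,0) it gives 0, but G = 1 — eliminated.
(b): at (0,0,1) it gives 0, but G = 1 — eliminated.
(d): at (0,1,0) it gives 0, but G = 1 — eliminated.
Only (c) survives; checking it on all 8 rows confirms it matches G.

c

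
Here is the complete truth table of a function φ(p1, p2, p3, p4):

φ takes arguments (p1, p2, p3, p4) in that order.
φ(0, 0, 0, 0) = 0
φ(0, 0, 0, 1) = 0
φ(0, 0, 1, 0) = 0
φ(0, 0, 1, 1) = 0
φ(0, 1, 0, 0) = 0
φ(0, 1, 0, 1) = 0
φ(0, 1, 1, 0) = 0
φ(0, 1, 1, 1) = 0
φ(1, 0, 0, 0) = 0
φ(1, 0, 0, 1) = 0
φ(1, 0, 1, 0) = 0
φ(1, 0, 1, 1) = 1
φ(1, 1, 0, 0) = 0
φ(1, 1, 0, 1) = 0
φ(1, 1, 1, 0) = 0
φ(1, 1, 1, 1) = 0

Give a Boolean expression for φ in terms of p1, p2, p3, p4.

φ(p1, p2, p3, p4) = ((p1 and not p2) and p3) and p4

Only row (1,0,1,1) gives 1. That row's minterm p1·¬p2·p3·p4 is φ directly.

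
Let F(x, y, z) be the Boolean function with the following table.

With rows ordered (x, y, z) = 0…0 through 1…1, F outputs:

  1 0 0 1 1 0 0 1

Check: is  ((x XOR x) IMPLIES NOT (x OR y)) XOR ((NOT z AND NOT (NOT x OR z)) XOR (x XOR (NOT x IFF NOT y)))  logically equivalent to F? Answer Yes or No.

Check the formula against F row by row:
  x=0, y=0, z=0: formula gives 0, but F = 1 ✗
Since they disagree at (0,0,0), the expression is not a correct formula for F.

No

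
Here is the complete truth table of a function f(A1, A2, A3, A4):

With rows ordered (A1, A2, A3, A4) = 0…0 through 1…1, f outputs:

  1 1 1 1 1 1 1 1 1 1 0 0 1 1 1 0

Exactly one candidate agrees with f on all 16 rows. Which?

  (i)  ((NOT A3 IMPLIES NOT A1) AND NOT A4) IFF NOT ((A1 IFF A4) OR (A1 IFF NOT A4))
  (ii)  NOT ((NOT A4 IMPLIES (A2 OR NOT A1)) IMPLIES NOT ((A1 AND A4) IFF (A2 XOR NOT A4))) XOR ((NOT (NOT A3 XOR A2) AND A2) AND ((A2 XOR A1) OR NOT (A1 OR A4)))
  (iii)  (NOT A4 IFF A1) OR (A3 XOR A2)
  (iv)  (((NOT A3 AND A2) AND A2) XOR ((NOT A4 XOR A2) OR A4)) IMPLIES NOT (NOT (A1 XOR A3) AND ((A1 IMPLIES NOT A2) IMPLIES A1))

iv

(i) disagrees with f on (0,0,0,0) (formula → 0, table → 1); rule it out.
(ii) disagrees with f on (0,0,0,0) (formula → 0, table → 1); rule it out.
(iii) disagrees with f on (0,0,0,0) (formula → 0, table → 1); rule it out.
(iv) is the remaining candidate, and it agrees with f on all 16 inputs.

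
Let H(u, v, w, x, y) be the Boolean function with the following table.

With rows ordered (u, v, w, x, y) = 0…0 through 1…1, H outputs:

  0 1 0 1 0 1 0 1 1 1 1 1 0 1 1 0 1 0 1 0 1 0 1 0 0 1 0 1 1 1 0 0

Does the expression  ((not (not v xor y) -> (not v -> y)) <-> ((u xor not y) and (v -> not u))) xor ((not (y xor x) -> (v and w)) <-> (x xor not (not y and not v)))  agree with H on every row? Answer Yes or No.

Check the formula against H row by row:
  u=0, v=0, w=0, x=0, y=0: formula gives 0, H = 0 ✓
  u=0, v=0, w=0, x=0, y=1: formula gives 1, H = 1 ✓
  u=0, v=0, w=0, x=1, y=0: formula gives 0, H = 0 ✓
  u=0, v=0, w=0, x=1, y=1: formula gives 1, H = 1 ✓
  … (the remaining 28 rows also agree.)
No disagreement on any input; they are logically equivalent.

Yes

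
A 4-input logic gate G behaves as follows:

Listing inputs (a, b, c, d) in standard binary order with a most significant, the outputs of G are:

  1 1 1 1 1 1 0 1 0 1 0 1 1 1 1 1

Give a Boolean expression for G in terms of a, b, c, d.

G(a, b, c, d) = (((((a' · b) · c) · d') + (((a · b') · c') · d')) + (((a · b') · c) · d'))'

There are just 3 zero rows: (0,1,1,0), (1,0,0,0), (1,0,1,0). Their minterms are ¬a·b·c·¬d, a·¬b·¬c·¬d, a·¬b·c·¬d; the OR of those covers precisely the 0-outputs, and negating it yields G.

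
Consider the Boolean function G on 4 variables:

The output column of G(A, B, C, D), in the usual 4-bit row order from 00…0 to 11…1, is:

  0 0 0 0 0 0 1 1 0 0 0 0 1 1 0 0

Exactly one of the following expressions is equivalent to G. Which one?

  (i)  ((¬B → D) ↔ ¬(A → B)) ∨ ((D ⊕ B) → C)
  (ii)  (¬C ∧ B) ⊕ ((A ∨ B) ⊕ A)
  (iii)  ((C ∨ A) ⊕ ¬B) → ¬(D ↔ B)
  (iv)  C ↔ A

ii

(i) fails at (0,0,0,0): the formula yields 1, G is 0.
(iii) fails at (0,0,0,1): the formula yields 1, G is 0.
(iv) fails at (0,0,0,0): the formula yields 1, G is 0.
Only (ii) survives; checking it on all 16 rows confirms it matches G.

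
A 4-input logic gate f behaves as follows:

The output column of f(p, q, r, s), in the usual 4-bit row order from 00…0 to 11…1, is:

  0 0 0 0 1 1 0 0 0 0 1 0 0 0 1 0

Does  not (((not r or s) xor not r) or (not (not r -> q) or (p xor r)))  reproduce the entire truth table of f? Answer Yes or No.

Check the formula against f row by row:
  p=0, q=0, r=0, s=0: formula gives 0, f = 0 ✓
  p=0, q=0, r=0, s=1: formula gives 0, f = 0 ✓
  p=0, q=0, r=1, s=0: formula gives 0, f = 0 ✓
  p=0, q=0, r=1, s=1: formula gives 0, f = 0 ✓
  …and likewise for the remaining 12 rows.
All 16 rows match — the expression computes f exactly.

Yes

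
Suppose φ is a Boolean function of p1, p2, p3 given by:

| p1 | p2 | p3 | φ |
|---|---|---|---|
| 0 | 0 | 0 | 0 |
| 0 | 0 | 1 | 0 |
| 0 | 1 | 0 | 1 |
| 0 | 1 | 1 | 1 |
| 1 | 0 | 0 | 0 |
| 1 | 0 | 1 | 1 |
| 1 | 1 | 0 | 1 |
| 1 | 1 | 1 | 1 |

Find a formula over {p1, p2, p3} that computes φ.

φ(p1, p2, p3) = not ((((not p1 and not p2) and not p3) or ((not p1 and not p2) and p3)) or ((p1 and not p2) and not p3))

φ is 0 on only 3 rows — (0,0,0), (0,0,1), (1,0,0). Writing each as a minterm (¬p1·¬p2·¬p3, ¬p1·¬p2·p3, p1·¬p2·¬p3) and OR-ing them characterizes exactly where φ=0, so φ is the negation of that disjunction.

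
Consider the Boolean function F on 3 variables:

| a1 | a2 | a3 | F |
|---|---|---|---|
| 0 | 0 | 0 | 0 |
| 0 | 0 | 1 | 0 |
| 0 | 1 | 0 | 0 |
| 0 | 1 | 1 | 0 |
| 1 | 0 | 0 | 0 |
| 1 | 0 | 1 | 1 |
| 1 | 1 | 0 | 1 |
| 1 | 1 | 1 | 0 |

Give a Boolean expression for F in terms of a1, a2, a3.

Collect the rows where F=1 — (1,0,1), (1,1,0) — and write one minterm per row: a1·¬a2·a3, a1·a2·¬a3. Their union (logical OR) reproduces the table exactly.

F(a1, a2, a3) = ((a1 & ~a2) & a3) | ((a1 & a2) & ~a3)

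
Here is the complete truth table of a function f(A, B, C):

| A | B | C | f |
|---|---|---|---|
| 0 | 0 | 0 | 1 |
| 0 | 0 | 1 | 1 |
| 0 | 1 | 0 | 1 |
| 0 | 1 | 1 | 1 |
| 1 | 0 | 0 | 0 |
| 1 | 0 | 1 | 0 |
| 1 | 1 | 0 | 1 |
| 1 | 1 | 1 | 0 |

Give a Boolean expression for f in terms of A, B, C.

f(A, B, C) = ((((A · B') · C') + ((A · B') · C)) + ((A · B) · C))'

The 0-rows are (1,0,0), (1,0,1), (1,1,1). Take each as a conjunction (A·¬B·¬C, A·¬B·C, A·B·C), form their disjunction, and complement — that gives a formula that is 1 everywhere f is.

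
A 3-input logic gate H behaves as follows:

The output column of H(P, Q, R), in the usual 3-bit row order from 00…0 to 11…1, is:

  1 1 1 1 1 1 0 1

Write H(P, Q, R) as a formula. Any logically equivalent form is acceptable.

Only row (1,1,0) gives 0. So H is 1 everywhere except there — the complement of the minterm P·Q·¬R.

H(P, Q, R) = NOT ((P AND Q) AND NOT R)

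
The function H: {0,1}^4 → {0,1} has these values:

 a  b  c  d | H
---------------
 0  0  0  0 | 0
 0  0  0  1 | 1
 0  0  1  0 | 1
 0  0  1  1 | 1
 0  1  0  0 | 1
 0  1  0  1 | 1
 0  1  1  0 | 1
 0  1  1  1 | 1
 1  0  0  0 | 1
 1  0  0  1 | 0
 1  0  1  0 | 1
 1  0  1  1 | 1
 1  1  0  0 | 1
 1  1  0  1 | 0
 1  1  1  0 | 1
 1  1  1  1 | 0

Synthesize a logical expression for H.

The 0-rows are (0,0,0,0), (1,0,0,1), (1,1,0,1), (1,1,1,1). Take each as a conjunction (¬a·¬b·¬c·¬d, a·¬b·¬c·d, a·b·¬c·d, a·b·c·d), form their disjunction, and complement — that gives a formula that is 1 everywhere H is.

H(a, b, c, d) = ¬((((((¬a ∧ ¬b) ∧ ¬c) ∧ ¬d) ∨ (((a ∧ ¬b) ∧ ¬c) ∧ d)) ∨ (((a ∧ b) ∧ ¬c) ∧ d)) ∨ (((a ∧ b) ∧ c) ∧ d))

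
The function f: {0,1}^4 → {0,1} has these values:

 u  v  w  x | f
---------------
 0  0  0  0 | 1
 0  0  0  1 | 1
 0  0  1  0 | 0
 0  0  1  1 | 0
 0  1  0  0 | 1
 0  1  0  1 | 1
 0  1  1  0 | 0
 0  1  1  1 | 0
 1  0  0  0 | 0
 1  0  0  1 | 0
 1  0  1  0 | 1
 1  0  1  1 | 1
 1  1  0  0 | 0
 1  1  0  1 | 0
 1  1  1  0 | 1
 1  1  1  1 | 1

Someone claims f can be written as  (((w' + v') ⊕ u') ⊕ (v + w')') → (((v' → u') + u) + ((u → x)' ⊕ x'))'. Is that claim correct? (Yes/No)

Check the formula against f row by row:
  u=0, v=0, w=0, x=0: formula gives 1, f = 1 ✓
  u=0, v=0, w=0, x=1: formula gives 1, f = 1 ✓
  u=0, v=0, w=1, x=0: formula gives 0, f = 0 ✓
  u=0, v=0, w=1, x=1: formula gives 0, f = 0 ✓
  …and likewise for the remaining 12 rows.
All 16 rows match — the expression computes f exactly.

Yes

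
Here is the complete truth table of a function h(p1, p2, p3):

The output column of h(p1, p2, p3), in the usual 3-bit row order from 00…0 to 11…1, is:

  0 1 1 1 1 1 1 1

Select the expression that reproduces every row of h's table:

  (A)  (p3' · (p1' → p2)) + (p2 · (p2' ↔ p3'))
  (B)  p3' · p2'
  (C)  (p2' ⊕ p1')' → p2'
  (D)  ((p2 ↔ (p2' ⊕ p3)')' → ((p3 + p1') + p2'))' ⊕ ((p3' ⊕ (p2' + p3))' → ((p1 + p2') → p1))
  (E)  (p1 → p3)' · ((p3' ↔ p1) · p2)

(A) disagrees with h on (0,0,1) (formula → 0, table → 1); rule it out.
(B) disagrees with h on (0,0,0) (formula → 1, table → 0); rule it out.
(C) disagrees with h on (0,0,0) (formula → 1, table → 0); rule it out.
(E) disagrees with h on (0,0,1) (formula → 0, table → 1); rule it out.
Only (D) survives; checking it on all 8 rows confirms it matches h.

D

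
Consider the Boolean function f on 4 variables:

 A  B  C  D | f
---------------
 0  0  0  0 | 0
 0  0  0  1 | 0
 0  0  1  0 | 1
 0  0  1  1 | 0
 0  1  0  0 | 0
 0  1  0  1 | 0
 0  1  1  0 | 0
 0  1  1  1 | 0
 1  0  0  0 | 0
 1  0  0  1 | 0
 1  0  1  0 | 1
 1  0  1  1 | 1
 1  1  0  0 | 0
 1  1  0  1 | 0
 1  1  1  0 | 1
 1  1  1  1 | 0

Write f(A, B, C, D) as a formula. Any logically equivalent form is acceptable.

The 1-rows are (0,0,1,0), (1,0,1,0), (1,0,1,1), (1,1,1,0). Each contributes one minterm — ¬A·¬B·C·¬D; A·¬B·C·¬D; A·¬B·C·D; A·B·C·¬D — and their disjunction is a sum-of-products form of f.

f(A, B, C, D) = (((((¬A ∧ ¬B) ∧ C) ∧ ¬D) ∨ (((A ∧ ¬B) ∧ C) ∧ ¬D)) ∨ (((A ∧ ¬B) ∧ C) ∧ D)) ∨ (((A ∧ B) ∧ C) ∧ ¬D)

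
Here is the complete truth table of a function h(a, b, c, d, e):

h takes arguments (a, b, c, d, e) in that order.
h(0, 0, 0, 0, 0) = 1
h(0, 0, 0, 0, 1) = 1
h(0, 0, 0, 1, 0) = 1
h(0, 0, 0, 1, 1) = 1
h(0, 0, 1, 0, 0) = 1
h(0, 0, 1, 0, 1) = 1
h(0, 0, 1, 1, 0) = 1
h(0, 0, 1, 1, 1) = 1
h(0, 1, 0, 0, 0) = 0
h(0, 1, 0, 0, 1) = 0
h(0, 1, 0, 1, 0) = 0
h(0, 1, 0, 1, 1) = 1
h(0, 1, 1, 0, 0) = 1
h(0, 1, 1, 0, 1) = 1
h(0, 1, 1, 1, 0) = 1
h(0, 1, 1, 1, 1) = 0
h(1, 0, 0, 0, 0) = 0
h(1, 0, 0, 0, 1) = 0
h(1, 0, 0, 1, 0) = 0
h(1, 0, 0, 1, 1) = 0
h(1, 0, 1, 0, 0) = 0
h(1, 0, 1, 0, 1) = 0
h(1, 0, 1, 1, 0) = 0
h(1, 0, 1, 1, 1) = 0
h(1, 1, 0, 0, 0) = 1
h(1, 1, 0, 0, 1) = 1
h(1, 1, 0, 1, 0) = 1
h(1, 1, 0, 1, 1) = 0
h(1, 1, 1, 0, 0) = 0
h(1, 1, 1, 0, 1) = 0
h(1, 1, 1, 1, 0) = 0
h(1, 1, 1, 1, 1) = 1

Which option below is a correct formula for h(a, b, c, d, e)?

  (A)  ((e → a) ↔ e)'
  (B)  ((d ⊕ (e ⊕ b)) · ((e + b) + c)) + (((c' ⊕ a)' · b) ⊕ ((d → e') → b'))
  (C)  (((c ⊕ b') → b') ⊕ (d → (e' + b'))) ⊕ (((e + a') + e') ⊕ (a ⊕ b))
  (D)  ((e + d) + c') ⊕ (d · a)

C

(A) fails at (0,1,0,0,0): the formula yields 1, h is 0.
(B) fails at (0,1,0,0,0): the formula yields 1, h is 0.
(D) fails at (0,0,1,0,0): the formula yields 0, h is 1.
(C) is the remaining candidate, and it agrees with h on all 32 inputs.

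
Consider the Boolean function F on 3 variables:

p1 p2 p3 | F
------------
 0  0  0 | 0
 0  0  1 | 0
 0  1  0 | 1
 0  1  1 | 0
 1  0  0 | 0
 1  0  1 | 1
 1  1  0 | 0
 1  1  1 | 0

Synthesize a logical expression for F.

F(p1, p2, p3) = ((p1' · p2) · p3') + ((p1 · p2') · p3)

F=1 on 2 inputs: (0,1,0), (1,0,1). Reading each as a conjunction of literals (¬p1·p2·¬p3, p1·¬p2·p3) and taking the OR gives the canonical DNF.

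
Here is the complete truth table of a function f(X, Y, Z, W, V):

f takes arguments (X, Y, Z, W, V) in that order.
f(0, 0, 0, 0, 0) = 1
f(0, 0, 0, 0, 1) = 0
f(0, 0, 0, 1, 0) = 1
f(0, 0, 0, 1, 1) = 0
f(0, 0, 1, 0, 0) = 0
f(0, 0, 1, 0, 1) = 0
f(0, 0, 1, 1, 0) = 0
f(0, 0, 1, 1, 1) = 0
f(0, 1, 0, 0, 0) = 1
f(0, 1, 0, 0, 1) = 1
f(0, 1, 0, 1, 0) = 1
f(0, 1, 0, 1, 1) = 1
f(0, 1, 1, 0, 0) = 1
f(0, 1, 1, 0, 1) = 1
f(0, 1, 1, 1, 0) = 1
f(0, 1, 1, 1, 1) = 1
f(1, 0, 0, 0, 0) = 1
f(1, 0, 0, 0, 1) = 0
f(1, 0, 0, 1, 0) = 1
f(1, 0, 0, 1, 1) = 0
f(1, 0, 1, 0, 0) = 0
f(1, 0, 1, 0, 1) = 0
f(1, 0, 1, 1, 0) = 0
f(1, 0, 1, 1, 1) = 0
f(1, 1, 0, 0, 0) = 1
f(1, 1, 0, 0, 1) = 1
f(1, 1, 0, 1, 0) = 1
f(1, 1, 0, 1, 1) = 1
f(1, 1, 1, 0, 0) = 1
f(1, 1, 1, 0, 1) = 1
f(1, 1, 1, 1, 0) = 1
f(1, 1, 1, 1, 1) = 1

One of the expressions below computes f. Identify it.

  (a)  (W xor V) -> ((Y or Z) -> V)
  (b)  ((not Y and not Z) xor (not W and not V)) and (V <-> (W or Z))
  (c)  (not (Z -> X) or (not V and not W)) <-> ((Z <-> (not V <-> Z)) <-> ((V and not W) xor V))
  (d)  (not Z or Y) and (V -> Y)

d

(a) fails at (0,0,0,0,1): the formula yields 1, f is 0.
(b) fails at (0,0,0,0,0): the formula yields 0, f is 1.
(c) fails at (0,0,0,0,0): the formula yields 0, f is 1.
(d) is the remaining candidate, and it agrees with f on all 32 inputs.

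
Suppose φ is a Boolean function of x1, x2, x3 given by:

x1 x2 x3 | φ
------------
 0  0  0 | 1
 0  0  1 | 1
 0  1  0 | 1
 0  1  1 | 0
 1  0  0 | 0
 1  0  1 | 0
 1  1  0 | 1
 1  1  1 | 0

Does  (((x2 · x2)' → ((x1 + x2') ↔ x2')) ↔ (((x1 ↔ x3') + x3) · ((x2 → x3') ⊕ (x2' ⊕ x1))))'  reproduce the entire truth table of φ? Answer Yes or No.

Check the formula against φ row by row:
  x1=0, x2=0, x3=0: formula gives 1, φ = 1 ✓
  x1=0, x2=0, x3=1: formula gives 1, φ = 1 ✓
  x1=0, x2=1, x3=0: formula gives 1, φ = 1 ✓
  x1=0, x2=1, x3=1: formula gives 1, but φ = 0 ✗
Since they disagree at (0,1,1), the expression is not a correct formula for φ.

No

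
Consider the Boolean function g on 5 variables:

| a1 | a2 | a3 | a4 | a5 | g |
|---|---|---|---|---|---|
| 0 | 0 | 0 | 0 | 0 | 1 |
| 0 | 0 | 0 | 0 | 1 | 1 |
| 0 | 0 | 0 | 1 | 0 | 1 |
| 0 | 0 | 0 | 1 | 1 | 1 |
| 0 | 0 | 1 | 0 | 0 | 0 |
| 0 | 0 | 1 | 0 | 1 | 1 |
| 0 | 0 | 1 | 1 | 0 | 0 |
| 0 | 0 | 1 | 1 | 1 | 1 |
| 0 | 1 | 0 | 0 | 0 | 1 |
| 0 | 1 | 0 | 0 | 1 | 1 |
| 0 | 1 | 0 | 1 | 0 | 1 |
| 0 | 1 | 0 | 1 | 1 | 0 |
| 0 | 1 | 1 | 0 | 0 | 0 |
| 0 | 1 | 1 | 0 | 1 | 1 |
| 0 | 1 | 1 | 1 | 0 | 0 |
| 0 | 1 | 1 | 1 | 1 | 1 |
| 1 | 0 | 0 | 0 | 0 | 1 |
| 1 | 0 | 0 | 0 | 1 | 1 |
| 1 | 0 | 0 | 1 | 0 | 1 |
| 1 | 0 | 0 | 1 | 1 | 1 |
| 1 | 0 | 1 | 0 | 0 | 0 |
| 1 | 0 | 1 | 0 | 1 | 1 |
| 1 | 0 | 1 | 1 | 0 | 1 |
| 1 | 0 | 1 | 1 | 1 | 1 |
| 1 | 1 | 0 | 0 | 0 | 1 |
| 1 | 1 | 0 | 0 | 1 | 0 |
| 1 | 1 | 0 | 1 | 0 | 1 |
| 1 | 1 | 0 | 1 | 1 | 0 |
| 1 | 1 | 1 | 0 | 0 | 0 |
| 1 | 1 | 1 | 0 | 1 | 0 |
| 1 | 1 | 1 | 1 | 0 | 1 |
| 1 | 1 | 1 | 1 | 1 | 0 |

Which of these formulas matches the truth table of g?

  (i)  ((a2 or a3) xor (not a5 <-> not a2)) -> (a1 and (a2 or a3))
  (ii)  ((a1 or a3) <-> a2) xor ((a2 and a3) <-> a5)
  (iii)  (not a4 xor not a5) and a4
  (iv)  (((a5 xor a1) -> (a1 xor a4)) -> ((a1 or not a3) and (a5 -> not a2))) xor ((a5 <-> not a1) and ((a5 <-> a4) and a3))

iv

(i): at (0,0,0,0,0) it gives 0, but g = 1 — eliminated.
(ii): at (0,0,0,0,0) it gives 0, but g = 1 — eliminated.
(iii): at (0,0,0,0,0) it gives 0, but g = 1 — eliminated.
Only (iv) survives; checking it on all 32 rows confirms it matches g.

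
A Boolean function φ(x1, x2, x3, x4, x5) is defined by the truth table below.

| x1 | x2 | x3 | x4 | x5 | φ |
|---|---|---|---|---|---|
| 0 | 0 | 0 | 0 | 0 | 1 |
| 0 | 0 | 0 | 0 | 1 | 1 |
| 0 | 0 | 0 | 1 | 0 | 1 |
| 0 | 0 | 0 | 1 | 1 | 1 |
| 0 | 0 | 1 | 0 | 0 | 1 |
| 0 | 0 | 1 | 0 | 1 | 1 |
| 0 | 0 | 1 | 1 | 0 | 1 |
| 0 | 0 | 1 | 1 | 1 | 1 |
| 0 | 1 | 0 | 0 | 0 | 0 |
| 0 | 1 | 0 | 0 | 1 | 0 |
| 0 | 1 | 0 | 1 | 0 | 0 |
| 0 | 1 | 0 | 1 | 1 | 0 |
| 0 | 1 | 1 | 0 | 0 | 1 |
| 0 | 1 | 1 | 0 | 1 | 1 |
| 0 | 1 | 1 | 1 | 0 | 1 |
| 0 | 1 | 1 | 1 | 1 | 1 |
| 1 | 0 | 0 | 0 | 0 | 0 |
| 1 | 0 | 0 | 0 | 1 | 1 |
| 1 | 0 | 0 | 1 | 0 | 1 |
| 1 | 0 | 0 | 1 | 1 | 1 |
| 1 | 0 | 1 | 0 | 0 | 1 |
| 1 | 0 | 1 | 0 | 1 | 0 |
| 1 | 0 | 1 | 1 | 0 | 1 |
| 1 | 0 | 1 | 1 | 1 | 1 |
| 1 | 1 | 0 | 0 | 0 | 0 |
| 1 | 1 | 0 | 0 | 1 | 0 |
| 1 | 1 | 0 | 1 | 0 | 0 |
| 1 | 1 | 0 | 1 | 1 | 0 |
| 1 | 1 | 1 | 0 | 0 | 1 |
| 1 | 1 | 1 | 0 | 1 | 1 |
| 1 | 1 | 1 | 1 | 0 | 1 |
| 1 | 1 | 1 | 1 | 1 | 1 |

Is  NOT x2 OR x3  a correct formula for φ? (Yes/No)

Evaluate NOT x2 OR x3 on each row and compare to φ:
  x1=0, x2=0, x3=0, x4=0, x5=0: formula gives 1, φ = 1 ✓
  x1=0, x2=0, x3=0, x4=0, x5=1: formula gives 1, φ = 1 ✓
  x1=0, x2=0, x3=0, x4=1, x5=0: formula gives 1, φ = 1 ✓
  x1=0, x2=0, x3=0, x4=1, x5=1: formula gives 1, φ = 1 ✓
  …
  x1=1, x2=0, x3=0, x4=0, x5=0: formula gives 1, but φ = 0 ✗
Since they disagree at (1,0,0,0,0), the expression is not a correct formula for φ.

No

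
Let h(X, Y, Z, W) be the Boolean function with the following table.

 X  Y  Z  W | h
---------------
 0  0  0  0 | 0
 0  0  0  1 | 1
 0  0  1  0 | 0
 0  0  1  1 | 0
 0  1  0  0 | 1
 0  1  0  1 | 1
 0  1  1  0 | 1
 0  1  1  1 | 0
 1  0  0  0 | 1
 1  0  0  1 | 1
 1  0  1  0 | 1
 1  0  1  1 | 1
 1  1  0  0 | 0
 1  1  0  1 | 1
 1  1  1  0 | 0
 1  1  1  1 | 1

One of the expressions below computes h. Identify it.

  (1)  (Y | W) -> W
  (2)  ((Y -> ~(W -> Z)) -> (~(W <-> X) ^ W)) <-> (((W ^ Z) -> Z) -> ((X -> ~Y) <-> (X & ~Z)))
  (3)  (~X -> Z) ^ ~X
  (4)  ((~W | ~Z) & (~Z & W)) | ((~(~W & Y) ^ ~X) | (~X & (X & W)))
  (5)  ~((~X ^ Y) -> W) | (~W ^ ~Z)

4

(1) fails at (0,0,0,0): the formula yields 1, h is 0.
(2) fails at (0,0,0,0): the formula yields 1, h is 0.
(3) fails at (0,0,0,0): the formula yields 1, h is 0.
(5) fails at (0,0,0,0): the formula yields 1, h is 0.
That leaves (4). Evaluating it on every row reproduces the table of h exactly.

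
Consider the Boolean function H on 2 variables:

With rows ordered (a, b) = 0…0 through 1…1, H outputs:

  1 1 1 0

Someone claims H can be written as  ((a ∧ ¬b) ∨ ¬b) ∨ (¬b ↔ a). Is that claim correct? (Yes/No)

Yes

Test each input against both H and the formula:
  a=0, b=0: formula gives 1, H = 1 ✓
  a=0, b=1: formula gives 1, H = 1 ✓
  a=1, b=0: formula gives 1, H = 1 ✓
  a=1, b=1: formula gives 0, H = 0 ✓
All 4 rows match — the expression computes H exactly.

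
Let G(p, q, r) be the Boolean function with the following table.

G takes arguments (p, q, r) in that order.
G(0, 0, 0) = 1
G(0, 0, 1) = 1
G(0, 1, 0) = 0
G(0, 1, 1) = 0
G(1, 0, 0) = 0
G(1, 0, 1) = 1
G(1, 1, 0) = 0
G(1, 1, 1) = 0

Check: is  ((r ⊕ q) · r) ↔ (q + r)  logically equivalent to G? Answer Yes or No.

No

Evaluate ((r ⊕ q) · r) ↔ (q + r) on each row and compare to G:
  p=0, q=0, r=0: formula gives 1, G = 1 ✓
  p=0, q=0, r=1: formula gives 1, G = 1 ✓
  p=0, q=1, r=0: formula gives 0, G = 0 ✓
  p=0, q=1, r=1: formula gives 0, G = 0 ✓
  p=1, q=0, r=0: formula gives 1, but G = 0 ✗
Since they disagree at (1,0,0), the expression is not a correct formula for G.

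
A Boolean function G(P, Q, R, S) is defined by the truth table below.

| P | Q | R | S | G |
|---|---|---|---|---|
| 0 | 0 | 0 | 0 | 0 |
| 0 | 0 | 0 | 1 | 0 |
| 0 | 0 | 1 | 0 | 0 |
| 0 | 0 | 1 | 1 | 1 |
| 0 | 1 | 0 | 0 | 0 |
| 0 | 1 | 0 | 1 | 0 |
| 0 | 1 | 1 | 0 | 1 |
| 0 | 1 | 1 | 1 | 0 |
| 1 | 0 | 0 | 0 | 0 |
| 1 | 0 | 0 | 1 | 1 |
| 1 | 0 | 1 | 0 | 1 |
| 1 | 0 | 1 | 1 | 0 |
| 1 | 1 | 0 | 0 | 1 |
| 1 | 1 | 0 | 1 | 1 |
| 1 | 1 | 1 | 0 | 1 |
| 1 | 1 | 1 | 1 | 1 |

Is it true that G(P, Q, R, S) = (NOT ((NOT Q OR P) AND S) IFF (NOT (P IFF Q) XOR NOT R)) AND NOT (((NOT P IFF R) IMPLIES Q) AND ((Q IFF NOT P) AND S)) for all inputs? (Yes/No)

Test each input against both G and the formula:
  P=0, Q=0, R=0, S=0: formula gives 1, but G = 0 ✗
Since they disagree at (0,0,0,0), the expression is not a correct formula for G.

No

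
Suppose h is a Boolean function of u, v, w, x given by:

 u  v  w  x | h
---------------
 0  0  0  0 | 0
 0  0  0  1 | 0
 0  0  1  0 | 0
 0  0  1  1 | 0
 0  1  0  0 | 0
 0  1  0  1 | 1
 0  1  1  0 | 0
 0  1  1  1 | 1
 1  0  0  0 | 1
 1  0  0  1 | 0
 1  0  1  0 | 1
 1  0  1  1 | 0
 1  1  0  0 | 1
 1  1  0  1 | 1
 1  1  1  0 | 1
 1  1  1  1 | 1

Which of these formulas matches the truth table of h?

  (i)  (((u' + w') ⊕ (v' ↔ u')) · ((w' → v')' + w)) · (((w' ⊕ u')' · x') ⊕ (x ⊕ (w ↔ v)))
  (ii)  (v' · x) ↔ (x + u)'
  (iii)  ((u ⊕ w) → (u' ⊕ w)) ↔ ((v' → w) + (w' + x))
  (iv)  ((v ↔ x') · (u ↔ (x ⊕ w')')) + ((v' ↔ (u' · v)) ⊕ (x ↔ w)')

ii

(i) disagrees with h on (0,1,0,0) (formula → 1, table → 0); rule it out.
(iii) disagrees with h on (0,0,0,0) (formula → 1, table → 0); rule it out.
(iv) disagrees with h on (0,0,0,1) (formula → 1, table → 0); rule it out.
Only (ii) survives; checking it on all 16 rows confirms it matches h.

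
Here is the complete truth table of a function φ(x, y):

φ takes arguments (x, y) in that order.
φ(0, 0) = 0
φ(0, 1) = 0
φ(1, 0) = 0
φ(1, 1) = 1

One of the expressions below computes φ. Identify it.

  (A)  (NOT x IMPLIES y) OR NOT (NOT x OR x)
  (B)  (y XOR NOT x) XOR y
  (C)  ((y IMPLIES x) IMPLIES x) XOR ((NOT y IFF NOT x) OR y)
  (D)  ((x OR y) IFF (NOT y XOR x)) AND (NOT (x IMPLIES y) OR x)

(A) disagrees with φ on (0,1) (formula → 1, table → 0); rule it out.
(B) disagrees with φ on (0,0) (formula → 1, table → 0); rule it out.
(C) disagrees with φ on (0,0) (formula → 1, table → 0); rule it out.
Only (D) survives; checking it on all 4 rows confirms it matches φ.

D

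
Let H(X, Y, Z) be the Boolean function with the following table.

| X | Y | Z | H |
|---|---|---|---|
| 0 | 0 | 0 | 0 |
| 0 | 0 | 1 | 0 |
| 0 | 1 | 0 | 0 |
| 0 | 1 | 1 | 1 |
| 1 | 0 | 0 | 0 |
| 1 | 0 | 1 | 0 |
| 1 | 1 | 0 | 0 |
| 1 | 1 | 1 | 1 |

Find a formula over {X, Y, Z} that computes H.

H=1 on 2 inputs: (0,1,1), (1,1,1). Reading each as a conjunction of literals (¬X·Y·Z, X·Y·Z) and taking the OR gives the canonical DNF.

H(X, Y, Z) = ((not X and Y) and Z) or ((X and Y) and Z)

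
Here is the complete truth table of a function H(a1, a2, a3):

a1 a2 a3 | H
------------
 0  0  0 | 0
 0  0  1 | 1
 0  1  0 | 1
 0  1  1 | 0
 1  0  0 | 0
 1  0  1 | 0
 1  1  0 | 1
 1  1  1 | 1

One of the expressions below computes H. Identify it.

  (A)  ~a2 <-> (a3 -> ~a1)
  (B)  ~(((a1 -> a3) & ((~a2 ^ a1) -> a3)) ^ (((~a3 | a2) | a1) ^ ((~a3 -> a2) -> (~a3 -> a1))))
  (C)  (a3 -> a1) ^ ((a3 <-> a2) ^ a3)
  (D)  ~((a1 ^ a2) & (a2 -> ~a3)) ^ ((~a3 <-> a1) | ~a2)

C

(A) disagrees with H on (0,0,0) (formula → 1, table → 0); rule it out.
(B) disagrees with H on (0,0,0) (formula → 1, table → 0); rule it out.
(D) disagrees with H on (0,0,1) (formula → 0, table → 1); rule it out.
(C) is the remaining candidate, and it agrees with H on all 8 inputs.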